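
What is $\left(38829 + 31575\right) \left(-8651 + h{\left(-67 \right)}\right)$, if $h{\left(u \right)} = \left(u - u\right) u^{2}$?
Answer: $-609065004$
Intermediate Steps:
$h{\left(u \right)} = 0$ ($h{\left(u \right)} = 0 u^{2} = 0$)
$\left(38829 + 31575\right) \left(-8651 + h{\left(-67 \right)}\right) = \left(38829 + 31575\right) \left(-8651 + 0\right) = 70404 \left(-8651\right) = -609065004$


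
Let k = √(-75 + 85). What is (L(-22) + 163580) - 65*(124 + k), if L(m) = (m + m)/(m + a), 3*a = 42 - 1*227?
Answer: 39035652/251 - 65*√10 ≈ 1.5532e+5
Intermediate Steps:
a = -185/3 (a = (42 - 1*227)/3 = (42 - 227)/3 = (⅓)*(-185) = -185/3 ≈ -61.667)
k = √10 ≈ 3.1623
L(m) = 2*m/(-185/3 + m) (L(m) = (m + m)/(m - 185/3) = (2*m)/(-185/3 + m) = 2*m/(-185/3 + m))
(L(-22) + 163580) - 65*(124 + k) = (6*(-22)/(-185 + 3*(-22)) + 163580) - 65*(124 + √10) = (6*(-22)/(-185 - 66) + 163580) + (-8060 - 65*√10) = (6*(-22)/(-251) + 163580) + (-8060 - 65*√10) = (6*(-22)*(-1/251) + 163580) + (-8060 - 65*√10) = (132/251 + 163580) + (-8060 - 65*√10) = 41058712/251 + (-8060 - 65*√10) = 39035652/251 - 65*√10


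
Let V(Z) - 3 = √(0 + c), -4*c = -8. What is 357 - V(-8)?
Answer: 354 - √2 ≈ 352.59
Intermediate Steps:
c = 2 (c = -¼*(-8) = 2)
V(Z) = 3 + √2 (V(Z) = 3 + √(0 + 2) = 3 + √2)
357 - V(-8) = 357 - (3 + √2) = 357 + (-3 - √2) = 354 - √2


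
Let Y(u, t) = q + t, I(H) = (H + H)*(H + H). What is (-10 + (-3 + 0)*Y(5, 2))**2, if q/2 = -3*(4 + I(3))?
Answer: 495616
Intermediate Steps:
I(H) = 4*H**2 (I(H) = (2*H)*(2*H) = 4*H**2)
q = -240 (q = 2*(-3*(4 + 4*3**2)) = 2*(-3*(4 + 4*9)) = 2*(-3*(4 + 36)) = 2*(-3*40) = 2*(-120) = -240)
Y(u, t) = -240 + t
(-10 + (-3 + 0)*Y(5, 2))**2 = (-10 + (-3 + 0)*(-240 + 2))**2 = (-10 - 3*(-238))**2 = (-10 + 714)**2 = 704**2 = 495616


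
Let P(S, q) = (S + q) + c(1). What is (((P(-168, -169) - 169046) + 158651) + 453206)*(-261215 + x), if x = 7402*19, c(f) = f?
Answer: -53352308075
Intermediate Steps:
x = 140638
P(S, q) = 1 + S + q (P(S, q) = (S + q) + 1 = 1 + S + q)
(((P(-168, -169) - 169046) + 158651) + 453206)*(-261215 + x) = ((((1 - 168 - 169) - 169046) + 158651) + 453206)*(-261215 + 140638) = (((-336 - 169046) + 158651) + 453206)*(-120577) = ((-169382 + 158651) + 453206)*(-120577) = (-10731 + 453206)*(-120577) = 442475*(-120577) = -53352308075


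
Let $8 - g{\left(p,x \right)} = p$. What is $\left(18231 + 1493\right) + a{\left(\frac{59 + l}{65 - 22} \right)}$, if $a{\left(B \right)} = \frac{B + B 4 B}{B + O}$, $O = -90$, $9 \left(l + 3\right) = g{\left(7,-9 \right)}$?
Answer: $\frac{52401592513}{2656755} \approx 19724.0$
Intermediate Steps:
$g{\left(p,x \right)} = 8 - p$
$l = - \frac{26}{9}$ ($l = -3 + \frac{8 - 7}{9} = -3 + \frac{1}{9} \cdot 1 = -3 + \frac{1}{9} = - \frac{26}{9} \approx -2.8889$)
$a{\left(B \right)} = \frac{B + 4 B^{2}}{-90 + B}$ ($a{\left(B \right)} = \frac{B + B 4 B}{B - 90} = \frac{B + 4 B B}{-90 + B} = \frac{B + 4 B^{2}}{-90 + B}$)
$\left(18231 + 1493\right) + a{\left(\frac{59 + l}{65 - 22} \right)} = \left(18231 + 1493\right) + \frac{\frac{59 - \frac{26}{9}}{65 - 22} \left(1 + 4 \frac{59 - \frac{26}{9}}{65 - 22}\right)}{-90 + \frac{59 - \frac{26}{9}}{65 - 22}} = 19724 + \frac{\frac{505}{9 \cdot 43} \left(1 + 4 \frac{505}{9 \cdot 43}\right)}{-90 + \frac{505}{9 \cdot 43}} = 19724 + \frac{\frac{505}{9} \cdot \frac{1}{43} \left(1 + 4 \cdot \frac{505}{9} \cdot \frac{1}{43}\right)}{-90 + \frac{505}{9} \cdot \frac{1}{43}} = 19724 + \frac{505 \left(1 + 4 \cdot \frac{505}{387}\right)}{387 \left(-90 + \frac{505}{387}\right)} = 19724 + \frac{505 \left(1 + \frac{2020}{387}\right)}{387 \left(- \frac{34325}{387}\right)} = 19724 + \frac{505}{387} \left(- \frac{387}{34325}\right) \frac{2407}{387} = 19724 - \frac{243107}{2656755} = \frac{52401592513}{2656755}$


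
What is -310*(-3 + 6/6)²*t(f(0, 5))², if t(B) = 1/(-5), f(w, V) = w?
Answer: -248/5 ≈ -49.600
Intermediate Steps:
t(B) = -⅕
-310*(-3 + 6/6)²*t(f(0, 5))² = -310*(-3 + 6/6)²/25 = -310*(-3 + 6*(⅙))²/25 = -310*(-3 + 1)²/25 = -310*(-⅕*(-2))² = -310*(⅖)² = -310*4/25 = -248/5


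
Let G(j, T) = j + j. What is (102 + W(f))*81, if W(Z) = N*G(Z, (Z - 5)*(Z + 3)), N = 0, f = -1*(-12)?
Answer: 8262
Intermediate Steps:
f = 12
G(j, T) = 2*j
W(Z) = 0 (W(Z) = 0*(2*Z) = 0)
(102 + W(f))*81 = (102 + 0)*81 = 102*81 = 8262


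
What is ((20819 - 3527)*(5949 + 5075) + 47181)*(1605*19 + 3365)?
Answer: 6456228039540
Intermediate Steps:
((20819 - 3527)*(5949 + 5075) + 47181)*(1605*19 + 3365) = (17292*11024 + 47181)*(30495 + 3365) = (190627008 + 47181)*33860 = 190674189*33860 = 6456228039540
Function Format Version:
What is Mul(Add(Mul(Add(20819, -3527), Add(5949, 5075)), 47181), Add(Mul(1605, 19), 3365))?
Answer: 6456228039540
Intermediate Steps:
Mul(Add(Mul(Add(20819, -3527), Add(5949, 5075)), 47181), Add(Mul(1605, 19), 3365)) = Mul(Add(Mul(17292, 11024), 47181), Add(30495, 3365)) = Mul(Add(190627008, 47181), 33860) = Mul(190674189, 33860) = 6456228039540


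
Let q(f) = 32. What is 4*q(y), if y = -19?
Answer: 128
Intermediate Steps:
4*q(y) = 4*32 = 128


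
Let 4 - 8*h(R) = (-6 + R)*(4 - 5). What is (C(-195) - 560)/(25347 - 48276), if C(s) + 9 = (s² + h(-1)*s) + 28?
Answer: -300457/183432 ≈ -1.6380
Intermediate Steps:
h(R) = -¼ + R/8 (h(R) = ½ - (-6 + R)*(4 - 5)/8 = ½ - (-6 + R)*(-1)/8 = ½ - (6 - R)/8 = ½ + (-¾ + R/8) = -¼ + R/8)
C(s) = 19 + s² - 3*s/8 (C(s) = -9 + ((s² + (-¼ + (⅛)*(-1))*s) + 28) = -9 + ((s² + (-¼ - ⅛)*s) + 28) = -9 + ((s² - 3*s/8) + 28) = -9 + (28 + s² - 3*s/8) = 19 + s² - 3*s/8)
(C(-195) - 560)/(25347 - 48276) = ((19 + (-195)² - 3/8*(-195)) - 560)/(25347 - 48276) = ((19 + 38025 + 585/8) - 560)/(-22929) = (304937/8 - 560)*(-1/22929) = (300457/8)*(-1/22929) = -300457/183432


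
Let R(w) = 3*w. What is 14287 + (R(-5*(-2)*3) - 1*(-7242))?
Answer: 21619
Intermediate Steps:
14287 + (R(-5*(-2)*3) - 1*(-7242)) = 14287 + (3*(-5*(-2)*3) - 1*(-7242)) = 14287 + (3*(10*3) + 7242) = 14287 + (3*30 + 7242) = 14287 + (90 + 7242) = 14287 + 7332 = 21619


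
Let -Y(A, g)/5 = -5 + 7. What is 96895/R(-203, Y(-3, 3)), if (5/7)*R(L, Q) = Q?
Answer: -96895/14 ≈ -6921.1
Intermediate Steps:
Y(A, g) = -10 (Y(A, g) = -5*(-5 + 7) = -5*2 = -10)
R(L, Q) = 7*Q/5
96895/R(-203, Y(-3, 3)) = 96895/(((7/5)*(-10))) = 96895/(-14) = 96895*(-1/14) = -96895/14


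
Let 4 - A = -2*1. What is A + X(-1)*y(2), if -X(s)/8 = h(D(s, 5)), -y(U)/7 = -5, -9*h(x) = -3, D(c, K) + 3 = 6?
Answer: -262/3 ≈ -87.333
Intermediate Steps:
D(c, K) = 3 (D(c, K) = -3 + 6 = 3)
h(x) = 1/3 (h(x) = -1/9*(-3) = 1/3)
y(U) = 35 (y(U) = -7*(-5) = 35)
X(s) = -8/3 (X(s) = -8*1/3 = -8/3)
A = 6 (A = 4 - (-2) = 4 - 1*(-2) = 4 + 2 = 6)
A + X(-1)*y(2) = 6 - 8/3*35 = 6 - 280/3 = -262/3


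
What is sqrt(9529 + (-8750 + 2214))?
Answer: sqrt(2993) ≈ 54.708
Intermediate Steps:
sqrt(9529 + (-8750 + 2214)) = sqrt(9529 - 6536) = sqrt(2993)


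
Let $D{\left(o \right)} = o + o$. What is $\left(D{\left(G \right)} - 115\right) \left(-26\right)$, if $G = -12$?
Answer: $3614$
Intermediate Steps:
$D{\left(o \right)} = 2 o$
$\left(D{\left(G \right)} - 115\right) \left(-26\right) = \left(2 \left(-12\right) - 115\right) \left(-26\right) = \left(-24 - 115\right) \left(-26\right) = \left(-139\right) \left(-26\right) = 3614$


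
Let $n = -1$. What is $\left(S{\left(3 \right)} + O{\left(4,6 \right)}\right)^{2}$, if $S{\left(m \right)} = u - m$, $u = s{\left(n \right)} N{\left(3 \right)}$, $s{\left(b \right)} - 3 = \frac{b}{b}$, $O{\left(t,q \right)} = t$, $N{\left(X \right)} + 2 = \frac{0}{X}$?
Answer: $49$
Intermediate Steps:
$N{\left(X \right)} = -2$ ($N{\left(X \right)} = -2 + \frac{0}{X} = -2 + 0 = -2$)
$s{\left(b \right)} = 4$ ($s{\left(b \right)} = 3 + \frac{b}{b} = 3 + 1 = 4$)
$u = -8$ ($u = 4 \left(-2\right) = -8$)
$S{\left(m \right)} = -8 - m$
$\left(S{\left(3 \right)} + O{\left(4,6 \right)}\right)^{2} = \left(\left(-8 - 3\right) + 4\right)^{2} = \left(-11 + 4\right)^{2} = \left(-7\right)^{2} = 49$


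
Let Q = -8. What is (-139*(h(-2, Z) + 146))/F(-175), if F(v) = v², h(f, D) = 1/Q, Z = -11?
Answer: -162213/245000 ≈ -0.66209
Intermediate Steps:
h(f, D) = -⅛ (h(f, D) = 1/(-8) = -⅛)
(-139*(h(-2, Z) + 146))/F(-175) = (-139*(-⅛ + 146))/((-175)²) = -139*1167/8/30625 = -162213/8*1/30625 = -162213/245000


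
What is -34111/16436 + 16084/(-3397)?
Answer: -54318813/7976156 ≈ -6.8102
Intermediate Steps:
-34111/16436 + 16084/(-3397) = -34111*1/16436 + 16084*(-1/3397) = -4873/2348 - 16084/3397 = -54318813/7976156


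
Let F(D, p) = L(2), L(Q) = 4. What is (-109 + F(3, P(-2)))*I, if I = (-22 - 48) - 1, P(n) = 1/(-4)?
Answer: 7455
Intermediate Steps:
P(n) = -¼
I = -71 (I = -70 - 1 = -71)
F(D, p) = 4
(-109 + F(3, P(-2)))*I = (-109 + 4)*(-71) = -105*(-71) = 7455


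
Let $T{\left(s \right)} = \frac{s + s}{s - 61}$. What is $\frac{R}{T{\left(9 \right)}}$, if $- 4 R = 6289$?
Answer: $\frac{81757}{18} \approx 4542.1$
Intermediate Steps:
$R = - \frac{6289}{4}$ ($R = \left(- \frac{1}{4}\right) 6289 = - \frac{6289}{4} \approx -1572.3$)
$T{\left(s \right)} = \frac{2 s}{-61 + s}$
$\frac{R}{T{\left(9 \right)}} = - \frac{6289}{4 \cdot 2 \cdot 9 \frac{1}{-61 + 9}} = - \frac{6289}{4 \cdot 2 \cdot 9 \frac{1}{-52}} = - \frac{6289}{4 \cdot 2 \cdot 9 \left(- \frac{1}{52}\right)} = - \frac{6289}{4 \left(- \frac{9}{26}\right)} = \left(- \frac{6289}{4}\right) \left(- \frac{26}{9}\right) = \frac{81757}{18}$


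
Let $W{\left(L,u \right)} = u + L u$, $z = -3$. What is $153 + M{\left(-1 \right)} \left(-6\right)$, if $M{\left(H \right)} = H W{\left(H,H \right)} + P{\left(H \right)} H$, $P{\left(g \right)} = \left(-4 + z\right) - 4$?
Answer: $87$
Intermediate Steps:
$P{\left(g \right)} = -11$ ($P{\left(g \right)} = \left(-4 - 3\right) - 4 = -7 - 4 = -11$)
$M{\left(H \right)} = - 11 H + H^{2} \left(1 + H\right)$ ($M{\left(H \right)} = H H \left(1 + H\right) - 11 H = H^{2} \left(1 + H\right) - 11 H = - 11 H + H^{2} \left(1 + H\right)$)
$153 + M{\left(-1 \right)} \left(-6\right) = 153 + - (-11 - \left(1 - 1\right)) \left(-6\right) = 153 + - (-11 - 0) \left(-6\right) = 153 + - (-11 + 0) \left(-6\right) = 153 + \left(-1\right) \left(-11\right) \left(-6\right) = 153 + 11 \left(-6\right) = 153 - 66 = 87$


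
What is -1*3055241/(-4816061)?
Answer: 3055241/4816061 ≈ 0.63439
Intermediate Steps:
-1*3055241/(-4816061) = -3055241*(-1/4816061) = 3055241/4816061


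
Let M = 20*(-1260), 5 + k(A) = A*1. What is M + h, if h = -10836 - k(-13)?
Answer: -36018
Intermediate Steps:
k(A) = -5 + A (k(A) = -5 + A*1 = -5 + A)
h = -10818 (h = -10836 - (-5 - 13) = -10836 - 1*(-18) = -10836 + 18 = -10818)
M = -25200
M + h = -25200 - 10818 = -36018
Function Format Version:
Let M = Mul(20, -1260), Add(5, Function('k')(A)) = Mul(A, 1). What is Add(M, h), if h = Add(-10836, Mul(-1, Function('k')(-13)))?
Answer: -36018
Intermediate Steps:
Function('k')(A) = Add(-5, A) (Function('k')(A) = Add(-5, Mul(A, 1)) = Add(-5, A))
h = -10818 (h = Add(-10836, Mul(-1, Add(-5, -13))) = Add(-10836, Mul(-1, -18)) = Add(-10836, 18) = -10818)
M = -25200
Add(M, h) = Add(-25200, -10818) = -36018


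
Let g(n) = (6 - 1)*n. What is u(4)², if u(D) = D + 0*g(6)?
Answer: 16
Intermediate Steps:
g(n) = 5*n
u(D) = D (u(D) = D + 0*(5*6) = D + 0*30 = D + 0 = D)
u(4)² = 4² = 16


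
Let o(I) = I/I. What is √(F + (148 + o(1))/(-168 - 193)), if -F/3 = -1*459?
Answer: 2*√124237/19 ≈ 37.102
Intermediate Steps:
o(I) = 1
F = 1377 (F = -(-3)*459 = -3*(-459) = 1377)
√(F + (148 + o(1))/(-168 - 193)) = √(1377 + (148 + 1)/(-168 - 193)) = √(1377 + 149/(-361)) = √(1377 + 149*(-1/361)) = √(1377 - 149/361) = √(496948/361) = 2*√124237/19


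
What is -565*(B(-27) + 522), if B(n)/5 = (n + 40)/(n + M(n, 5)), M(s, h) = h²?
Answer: -553135/2 ≈ -2.7657e+5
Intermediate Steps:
B(n) = 5*(40 + n)/(25 + n) (B(n) = 5*((n + 40)/(n + 5²)) = 5*((40 + n)/(n + 25)) = 5*((40 + n)/(25 + n)) = 5*(40 + n)/(25 + n))
-565*(B(-27) + 522) = -565*(5*(40 - 27)/(25 - 27) + 522) = -565*(5*13/(-2) + 522) = -565*(5*(-½)*13 + 522) = -565*(-65/2 + 522) = -565*979/2 = -553135/2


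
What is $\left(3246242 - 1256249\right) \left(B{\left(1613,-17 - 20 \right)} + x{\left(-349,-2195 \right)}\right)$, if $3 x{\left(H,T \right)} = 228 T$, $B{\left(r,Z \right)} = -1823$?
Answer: $-335598389499$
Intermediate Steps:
$x{\left(H,T \right)} = 76 T$ ($x{\left(H,T \right)} = \frac{228 T}{3} = 76 T$)
$\left(3246242 - 1256249\right) \left(B{\left(1613,-17 - 20 \right)} + x{\left(-349,-2195 \right)}\right) = \left(3246242 - 1256249\right) \left(-1823 + 76 \left(-2195\right)\right) = 1989993 \left(-1823 - 166820\right) = 1989993 \left(-168643\right) = -335598389499$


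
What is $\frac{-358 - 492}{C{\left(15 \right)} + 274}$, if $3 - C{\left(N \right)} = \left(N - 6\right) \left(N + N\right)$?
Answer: $- \frac{850}{7} \approx -121.43$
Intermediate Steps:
$C{\left(N \right)} = 3 - 2 N \left(-6 + N\right)$ ($C{\left(N \right)} = 3 - \left(N - 6\right) \left(N + N\right) = 3 - \left(-6 + N\right) 2 N = 3 - 2 N \left(-6 + N\right)$)
$\frac{-358 - 492}{C{\left(15 \right)} + 274} = \frac{-358 - 492}{\left(3 - 2 \cdot 15^{2} + 12 \cdot 15\right) + 274} = - \frac{850}{\left(3 - 450 + 180\right) + 274} = - \frac{850}{-267 + 274} = - \frac{850}{7}$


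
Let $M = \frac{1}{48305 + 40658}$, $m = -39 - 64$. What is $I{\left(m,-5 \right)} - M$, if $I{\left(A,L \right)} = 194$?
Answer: $\frac{17258821}{88963} \approx 194.0$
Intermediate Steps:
$m = -103$ ($m = -39 - 64 = -103$)
$M = \frac{1}{88963} \approx 1.1241 \cdot 10^{-5}$
$I{\left(m,-5 \right)} - M = 194 - \frac{1}{88963} = \frac{17258821}{88963}$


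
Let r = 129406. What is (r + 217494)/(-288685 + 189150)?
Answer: -69380/19907 ≈ -3.4852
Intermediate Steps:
(r + 217494)/(-288685 + 189150) = (129406 + 217494)/(-288685 + 189150) = 346900/(-99535) = 346900*(-1/99535) = -69380/19907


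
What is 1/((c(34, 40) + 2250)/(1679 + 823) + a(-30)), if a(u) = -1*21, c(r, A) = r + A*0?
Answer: -1251/25129 ≈ -0.049783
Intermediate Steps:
c(r, A) = r (c(r, A) = r + 0 = r)
a(u) = -21
1/((c(34, 40) + 2250)/(1679 + 823) + a(-30)) = 1/((34 + 2250)/(1679 + 823) - 21) = 1/(2284/2502 - 21) = 1/(2284*(1/2502) - 21) = 1/(1142/1251 - 21) = 1/(-25129/1251) = -1251/25129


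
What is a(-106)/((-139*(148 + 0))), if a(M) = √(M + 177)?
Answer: -√71/20572 ≈ -0.00040959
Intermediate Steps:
a(M) = √(177 + M)
a(-106)/((-139*(148 + 0))) = √(177 - 106)/((-139*(148 + 0))) = √71/((-139*148)) = √71/(-20572) = √71*(-1/20572) = -√71/20572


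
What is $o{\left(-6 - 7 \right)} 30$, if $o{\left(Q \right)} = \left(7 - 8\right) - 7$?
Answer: $-240$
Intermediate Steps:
$o{\left(Q \right)} = -8$ ($o{\left(Q \right)} = -1 - 7 = -8$)
$o{\left(-6 - 7 \right)} 30 = \left(-8\right) 30 = -240$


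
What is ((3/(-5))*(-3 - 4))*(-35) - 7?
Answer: -154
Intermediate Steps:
((3/(-5))*(-3 - 4))*(-35) - 7 = ((3*(-⅕))*(-7))*(-35) - 7 = -⅗*(-7)*(-35) - 7 = (21/5)*(-35) - 7 = -147 - 7 = -154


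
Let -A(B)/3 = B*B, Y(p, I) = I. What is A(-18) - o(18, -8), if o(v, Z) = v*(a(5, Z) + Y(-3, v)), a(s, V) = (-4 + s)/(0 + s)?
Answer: -6498/5 ≈ -1299.6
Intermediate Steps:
A(B) = -3*B² (A(B) = -3*B*B = -3*B²)
a(s, V) = (-4 + s)/s
o(v, Z) = v*(⅕ + v) (o(v, Z) = v*((-4 + 5)/5 + v) = v*((⅕)*1 + v) = v*(⅕ + v))
A(-18) - o(18, -8) = -3*(-18)² - 18*(⅕ + 18) = -3*324 - 18*91/5 = -972 - 1*1638/5 = -972 - 1638/5 = -6498/5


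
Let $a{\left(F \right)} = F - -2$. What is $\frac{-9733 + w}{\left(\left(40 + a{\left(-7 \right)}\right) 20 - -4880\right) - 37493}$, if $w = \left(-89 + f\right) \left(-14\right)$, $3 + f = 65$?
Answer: $\frac{9355}{31913} \approx 0.29314$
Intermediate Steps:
$f = 62$ ($f = -3 + 65 = 62$)
$a{\left(F \right)} = 2 + F$ ($a{\left(F \right)} = F + 2 = 2 + F$)
$w = 378$ ($w = \left(-89 + 62\right) \left(-14\right) = \left(-27\right) \left(-14\right) = 378$)
$\frac{-9733 + w}{\left(\left(40 + a{\left(-7 \right)}\right) 20 - -4880\right) - 37493} = \frac{-9733 + 378}{\left(\left(40 + \left(2 - 7\right)\right) 20 - -4880\right) - 37493} = - \frac{9355}{\left(\left(40 - 5\right) 20 + 4880\right) - 37493} = - \frac{9355}{\left(35 \cdot 20 + 4880\right) - 37493} = - \frac{9355}{\left(700 + 4880\right) - 37493} = - \frac{9355}{5580 - 37493} = - \frac{9355}{-31913} = \left(-9355\right) \left(- \frac{1}{31913}\right) = \frac{9355}{31913}$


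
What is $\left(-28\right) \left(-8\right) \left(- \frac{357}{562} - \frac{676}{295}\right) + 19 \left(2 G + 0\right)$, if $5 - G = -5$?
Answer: $- \frac{22845324}{82895} \approx -275.59$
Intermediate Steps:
$G = 10$ ($G = 5 - -5 = 5 + 5 = 10$)
$\left(-28\right) \left(-8\right) \left(- \frac{357}{562} - \frac{676}{295}\right) + 19 \left(2 G + 0\right) = \left(-28\right) \left(-8\right) \left(- \frac{357}{562} - \frac{676}{295}\right) + 19 \left(2 \cdot 10 + 0\right) = 224 \left(\left(-357\right) \frac{1}{562} - \frac{676}{295}\right) + 19 \left(20 + 0\right) = 224 \left(- \frac{357}{562} - \frac{676}{295}\right) + 19 \cdot 20 = 224 \left(- \frac{485227}{165790}\right) + 380 = - \frac{54345424}{82895} + 380 = - \frac{22845324}{82895}$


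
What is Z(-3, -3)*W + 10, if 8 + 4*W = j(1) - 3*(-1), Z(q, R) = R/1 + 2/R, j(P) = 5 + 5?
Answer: 65/12 ≈ 5.4167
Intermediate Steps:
j(P) = 10
Z(q, R) = R + 2/R (Z(q, R) = R*1 + 2/R = R + 2/R)
W = 5/4 (W = -2 + (10 - 3*(-1))/4 = -2 + (10 + 3)/4 = -2 + (¼)*13 = -2 + 13/4 = 5/4 ≈ 1.2500)
Z(-3, -3)*W + 10 = (-3 + 2/(-3))*(5/4) + 10 = (-3 + 2*(-⅓))*(5/4) + 10 = (-3 - ⅔)*(5/4) + 10 = -11/3*5/4 + 10 = -55/12 + 10 = 65/12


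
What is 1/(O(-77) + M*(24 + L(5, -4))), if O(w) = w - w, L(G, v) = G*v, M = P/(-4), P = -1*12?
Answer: 1/12 ≈ 0.083333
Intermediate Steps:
P = -12
M = 3 (M = -12/(-4) = -12*(-1/4) = 3)
O(w) = 0
1/(O(-77) + M*(24 + L(5, -4))) = 1/(0 + 3*(24 + 5*(-4))) = 1/(0 + 3*(24 - 20)) = 1/(0 + 3*4) = 1/(0 + 12) = 1/12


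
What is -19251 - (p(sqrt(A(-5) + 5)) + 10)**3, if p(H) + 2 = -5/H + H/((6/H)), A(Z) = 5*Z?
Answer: -1044097/54 - 769*I*sqrt(5)/24 ≈ -19335.0 - 71.647*I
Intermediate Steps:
p(H) = -2 - 5/H + H**2/6 (p(H) = -2 + (-5/H + H/((6/H))) = -2 + (-5/H + H*(H/6)) = -2 + (-5/H + H**2/6) = -2 - 5/H + H**2/6)
-19251 - (p(sqrt(A(-5) + 5)) + 10)**3 = -19251 - ((-2 - 5/sqrt(5*(-5) + 5) + (sqrt(5*(-5) + 5))**2/6) + 10)**3 = -19251 - ((-2 - 5/sqrt(-25 + 5) + (sqrt(-25 + 5))**2/6) + 10)**3 = -19251 - ((-2 - 5*(-I*sqrt(5)/10) + (sqrt(-20))**2/6) + 10)**3 = -19251 - ((-2 - 5*(-I*sqrt(5)/10) + (2*I*sqrt(5))**2/6) + 10)**3 = -19251 - ((-2 - (-1)*I*sqrt(5)/2 + (1/6)*(-20)) + 10)**3 = -19251 - ((-2 + I*sqrt(5)/2 - 10/3) + 10)**3 = -19251 - ((-16/3 + I*sqrt(5)/2) + 10)**3 = -19251 - (14/3 + I*sqrt(5)/2)**3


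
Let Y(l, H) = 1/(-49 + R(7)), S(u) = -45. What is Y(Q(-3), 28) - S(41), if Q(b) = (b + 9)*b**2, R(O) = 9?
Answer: 1799/40 ≈ 44.975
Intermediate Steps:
Q(b) = b**2*(9 + b) (Q(b) = (9 + b)*b**2 = b**2*(9 + b))
Y(l, H) = -1/40 (Y(l, H) = 1/(-49 + 9) = 1/(-40) = -1/40)
Y(Q(-3), 28) - S(41) = -1/40 - 1*(-45) = -1/40 + 45 = 1799/40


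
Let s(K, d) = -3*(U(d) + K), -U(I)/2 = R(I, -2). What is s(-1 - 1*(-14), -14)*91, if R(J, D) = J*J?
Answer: 103467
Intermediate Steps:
R(J, D) = J²
U(I) = -2*I²
s(K, d) = -3*K + 6*d² (s(K, d) = -3*(-2*d² + K) = -3*(K - 2*d²) = -3*K + 6*d²)
s(-1 - 1*(-14), -14)*91 = (-3*(-1 - 1*(-14)) + 6*(-14)²)*91 = (-3*(-1 + 14) + 6*196)*91 = (-3*13 + 1176)*91 = (-39 + 1176)*91 = 1137*91 = 103467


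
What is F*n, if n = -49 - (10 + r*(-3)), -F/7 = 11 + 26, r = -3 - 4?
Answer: 20720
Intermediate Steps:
r = -7
F = -259 (F = -7*(11 + 26) = -7*37 = -259)
n = -80 (n = -49 - (10 - 7*(-3)) = -49 - (10 + 21) = -49 - 1*31 = -49 - 31 = -80)
F*n = -259*(-80) = 20720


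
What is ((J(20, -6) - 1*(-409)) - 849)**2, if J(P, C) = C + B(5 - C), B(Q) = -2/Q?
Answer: 24088464/121 ≈ 1.9908e+5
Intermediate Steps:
J(P, C) = C - 2/(5 - C)
((J(20, -6) - 1*(-409)) - 849)**2 = (((2 - 6*(-5 - 6))/(-5 - 6) - 1*(-409)) - 849)**2 = (((2 - 6*(-11))/(-11) + 409) - 849)**2 = ((-(2 + 66)/11 + 409) - 849)**2 = ((-1/11*68 + 409) - 849)**2 = ((-68/11 + 409) - 849)**2 = (4431/11 - 849)**2 = (-4908/11)**2 = 24088464/121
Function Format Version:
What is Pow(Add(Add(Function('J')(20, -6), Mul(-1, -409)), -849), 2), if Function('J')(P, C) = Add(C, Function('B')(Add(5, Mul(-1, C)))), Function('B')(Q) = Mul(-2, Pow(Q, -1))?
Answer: Rational(24088464, 121) ≈ 1.9908e+5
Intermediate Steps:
Function('J')(P, C) = Add(C, Mul(-2, Pow(Add(5, Mul(-1, C)), -1)))
Pow(Add(Add(Function('J')(20, -6), Mul(-1, -409)), -849), 2) = Pow(Add(Add(Mul(Pow(Add(-5, -6), -1), Add(2, Mul(-6, Add(-5, -6)))), Mul(-1, -409)), -849), 2) = Pow(Add(Add(Mul(Pow(-11, -1), Add(2, Mul(-6, -11))), 409), -849), 2) = Pow(Add(Add(Mul(Rational(-1, 11), Add(2, 66)), 409), -849), 2) = Pow(Add(Add(Mul(Rational(-1, 11), 68), 409), -849), 2) = Pow(Add(Add(Rational(-68, 11), 409), -849), 2) = Pow(Add(Rational(4431, 11), -849), 2) = Pow(Rational(-4908, 11), 2) = Rational(24088464, 121)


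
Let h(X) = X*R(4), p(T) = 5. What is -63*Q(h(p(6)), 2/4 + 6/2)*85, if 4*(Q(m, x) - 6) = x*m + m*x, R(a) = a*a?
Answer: -781830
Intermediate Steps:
R(a) = a**2
h(X) = 16*X (h(X) = X*4**2 = X*16 = 16*X)
Q(m, x) = 6 + m*x/2 (Q(m, x) = 6 + (x*m + m*x)/4 = 6 + (m*x + m*x)/4 = 6 + (2*m*x)/4 = 6 + m*x/2)
-63*Q(h(p(6)), 2/4 + 6/2)*85 = -63*(6 + (16*5)*(2/4 + 6/2)/2)*85 = -63*(6 + (1/2)*80*(2*(1/4) + 6*(1/2)))*85 = -63*(6 + (1/2)*80*(1/2 + 3))*85 = -63*(6 + (1/2)*80*(7/2))*85 = -63*(6 + 140)*85 = -63*146*85 = -9198*85 = -781830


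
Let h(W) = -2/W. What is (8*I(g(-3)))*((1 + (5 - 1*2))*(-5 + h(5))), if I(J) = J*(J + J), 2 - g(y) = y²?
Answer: -84672/5 ≈ -16934.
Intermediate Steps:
g(y) = 2 - y²
I(J) = 2*J² (I(J) = J*(2*J) = 2*J²)
(8*I(g(-3)))*((1 + (5 - 1*2))*(-5 + h(5))) = (8*(2*(2 - 1*(-3)²)²))*((1 + (5 - 1*2))*(-5 - 2/5)) = (8*(2*(2 - 1*9)²))*((1 + (5 - 2))*(-5 - 2*⅕)) = (8*(2*(2 - 9)²))*((1 + 3)*(-5 - ⅖)) = (8*(2*(-7)²))*(4*(-27/5)) = (8*(2*49))*(-108/5) = (8*98)*(-108/5) = 784*(-108/5) = -84672/5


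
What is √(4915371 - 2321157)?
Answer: 3*√288246 ≈ 1610.7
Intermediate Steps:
√(4915371 - 2321157) = √2594214 = 3*√288246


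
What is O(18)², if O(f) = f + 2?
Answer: 400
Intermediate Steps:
O(f) = 2 + f
O(18)² = (2 + 18)² = 20² = 400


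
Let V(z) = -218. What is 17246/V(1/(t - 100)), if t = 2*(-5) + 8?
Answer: -8623/109 ≈ -79.110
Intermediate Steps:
t = -2 (t = -10 + 8 = -2)
17246/V(1/(t - 100)) = 17246/(-218) = 17246*(-1/218) = -8623/109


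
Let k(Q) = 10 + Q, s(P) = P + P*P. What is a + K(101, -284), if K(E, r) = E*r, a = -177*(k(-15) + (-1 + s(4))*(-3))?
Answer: -17710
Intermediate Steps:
s(P) = P + P²
a = 10974 (a = -177*((10 - 15) + (-1 + 4*(1 + 4))*(-3)) = -177*(-5 + (-1 + 4*5)*(-3)) = -177*(-5 + (-1 + 20)*(-3)) = -177*(-5 + 19*(-3)) = -177*(-5 - 57) = -177*(-62) = 10974)
a + K(101, -284) = 10974 + 101*(-284) = 10974 - 28684 = -17710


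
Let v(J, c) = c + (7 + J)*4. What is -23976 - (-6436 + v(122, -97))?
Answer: -17959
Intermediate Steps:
v(J, c) = 28 + c + 4*J (v(J, c) = c + (28 + 4*J) = 28 + c + 4*J)
-23976 - (-6436 + v(122, -97)) = -23976 - (-6436 + (28 - 97 + 4*122)) = -23976 - (-6436 + (28 - 97 + 488)) = -23976 - (-6436 + 419) = -23976 - 1*(-6017) = -23976 + 6017 = -17959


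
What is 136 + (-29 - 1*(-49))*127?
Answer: 2676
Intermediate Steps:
136 + (-29 - 1*(-49))*127 = 136 + (-29 + 49)*127 = 136 + 20*127 = 136 + 2540 = 2676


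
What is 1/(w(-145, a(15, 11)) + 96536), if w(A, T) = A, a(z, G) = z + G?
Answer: 1/96391 ≈ 1.0374e-5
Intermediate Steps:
a(z, G) = G + z
1/(w(-145, a(15, 11)) + 96536) = 1/(-145 + 96536) = 1/96391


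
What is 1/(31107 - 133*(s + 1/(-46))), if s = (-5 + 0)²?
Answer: 46/1278105 ≈ 3.5991e-5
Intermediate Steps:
s = 25 (s = (-5)² = 25)
1/(31107 - 133*(s + 1/(-46))) = 1/(31107 - 133*(25 + 1/(-46))) = 1/(31107 - 133*(25 - 1/46)) = 1/(31107 - 133*1149/46) = 1/(31107 - 152817/46) = 1/(1278105/46) = 46/1278105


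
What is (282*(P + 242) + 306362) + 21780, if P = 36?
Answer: 406538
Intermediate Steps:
(282*(P + 242) + 306362) + 21780 = (282*(36 + 242) + 306362) + 21780 = (282*278 + 306362) + 21780 = (78396 + 306362) + 21780 = 384758 + 21780 = 406538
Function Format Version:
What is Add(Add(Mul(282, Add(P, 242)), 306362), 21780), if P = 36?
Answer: 406538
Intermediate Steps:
Add(Add(Mul(282, Add(P, 242)), 306362), 21780) = Add(Add(Mul(282, Add(36, 242)), 306362), 21780) = Add(Add(Mul(282, 278), 306362), 21780) = Add(Add(78396, 306362), 21780) = Add(384758, 21780) = 406538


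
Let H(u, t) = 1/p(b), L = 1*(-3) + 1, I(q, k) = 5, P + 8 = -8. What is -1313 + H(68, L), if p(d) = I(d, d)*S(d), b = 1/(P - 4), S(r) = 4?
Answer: -26259/20 ≈ -1312.9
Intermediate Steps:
P = -16 (P = -8 - 8 = -16)
b = -1/20 (b = 1/(-16 - 4) = 1/(-20) = -1/20 ≈ -0.050000)
L = -2 (L = -3 + 1 = -2)
p(d) = 20 (p(d) = 5*4 = 20)
H(u, t) = 1/20
-1313 + H(68, L) = -1313 + 1/20 = -26259/20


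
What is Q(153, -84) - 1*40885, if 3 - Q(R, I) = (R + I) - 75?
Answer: -40876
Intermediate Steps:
Q(R, I) = 78 - I - R (Q(R, I) = 3 - ((R + I) - 75) = 3 - ((I + R) - 75) = 3 - (-75 + I + R) = 3 + (75 - I - R) = 78 - I - R)
Q(153, -84) - 1*40885 = (78 - 1*(-84) - 1*153) - 1*40885 = (78 + 84 - 153) - 40885 = 9 - 40885 = -40876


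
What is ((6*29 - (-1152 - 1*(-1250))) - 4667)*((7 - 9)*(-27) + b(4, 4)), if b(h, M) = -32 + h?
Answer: -119366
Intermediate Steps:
((6*29 - (-1152 - 1*(-1250))) - 4667)*((7 - 9)*(-27) + b(4, 4)) = ((6*29 - (-1152 - 1*(-1250))) - 4667)*((7 - 9)*(-27) + (-32 + 4)) = ((174 - (-1152 + 1250)) - 4667)*(-2*(-27) - 28) = ((174 - 1*98) - 4667)*(54 - 28) = ((174 - 98) - 4667)*26 = (76 - 4667)*26 = -4591*26 = -119366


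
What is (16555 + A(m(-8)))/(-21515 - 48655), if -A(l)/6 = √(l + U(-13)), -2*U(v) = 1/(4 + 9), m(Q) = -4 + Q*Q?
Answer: -3311/14034 + √40534/304070 ≈ -0.23527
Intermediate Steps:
m(Q) = -4 + Q²
U(v) = -1/26 (U(v) = -1/(2*(4 + 9)) = -½/13 = -½*1/13 = -1/26)
A(l) = -6*√(-1/26 + l) (A(l) = -6*√(l - 1/26) = -6*√(-1/26 + l))
(16555 + A(m(-8)))/(-21515 - 48655) = (16555 - 3*√(-26 + 676*(-4 + (-8)²))/13)/(-21515 - 48655) = (16555 - 3*√(-26 + 676*(-4 + 64))/13)/(-70170) = (16555 - 3*√(-26 + 676*60)/13)*(-1/70170) = (16555 - 3*√(-26 + 40560)/13)*(-1/70170) = (16555 - 3*√40534/13)*(-1/70170) = -3311/14034 + √40534/304070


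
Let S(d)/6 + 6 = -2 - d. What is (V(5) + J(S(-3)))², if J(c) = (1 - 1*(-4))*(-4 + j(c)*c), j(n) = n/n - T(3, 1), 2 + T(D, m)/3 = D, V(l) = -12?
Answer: 71824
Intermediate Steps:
T(D, m) = -6 + 3*D
j(n) = -2 (j(n) = n/n - (-6 + 3*3) = 1 - (-6 + 9) = 1 - 1*3 = 1 - 3 = -2)
S(d) = -48 - 6*d (S(d) = -36 + 6*(-2 - d) = -36 + (-12 - 6*d) = -48 - 6*d)
J(c) = -20 - 10*c (J(c) = (1 - 1*(-4))*(-4 - 2*c) = (1 + 4)*(-4 - 2*c) = 5*(-4 - 2*c) = -20 - 10*c)
(V(5) + J(S(-3)))² = (-12 + (-20 - 10*(-48 - 6*(-3))))² = (-12 + (-20 - 10*(-48 + 18)))² = (-12 + (-20 - 10*(-30)))² = (-12 + (-20 + 300))² = (-12 + 280)² = 268² = 71824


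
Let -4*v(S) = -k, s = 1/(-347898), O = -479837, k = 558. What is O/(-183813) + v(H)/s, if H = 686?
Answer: -8920769942986/183813 ≈ -4.8532e+7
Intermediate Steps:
s = -1/347898 ≈ -2.8744e-6
v(S) = 279/2 (v(S) = -(-1)*558/4 = -¼*(-558) = 279/2)
O/(-183813) + v(H)/s = -479837/(-183813) + 279/(2*(-1/347898)) = -479837*(-1/183813) + (279/2)*(-347898) = 479837/183813 - 48531771 = -8920769942986/183813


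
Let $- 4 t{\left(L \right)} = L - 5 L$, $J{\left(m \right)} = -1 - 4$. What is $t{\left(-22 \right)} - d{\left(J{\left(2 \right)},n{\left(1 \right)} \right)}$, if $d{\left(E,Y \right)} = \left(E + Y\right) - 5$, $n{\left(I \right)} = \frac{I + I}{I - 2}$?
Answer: $-10$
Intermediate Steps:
$J{\left(m \right)} = -5$ ($J{\left(m \right)} = -1 - 4 = -5$)
$n{\left(I \right)} = \frac{2 I}{-2 + I}$
$t{\left(L \right)} = L$ ($t{\left(L \right)} = - \frac{L - 5 L}{4} = - \frac{\left(-4\right) L}{4} = L$)
$d{\left(E,Y \right)} = -5 + E + Y$
$t{\left(-22 \right)} - d{\left(J{\left(2 \right)},n{\left(1 \right)} \right)} = -22 - \left(-5 - 5 + 2 \cdot 1 \frac{1}{-2 + 1}\right) = -22 - \left(-5 - 5 + 2 \cdot 1 \frac{1}{-1}\right) = -22 - \left(-5 - 5 + 2 \cdot 1 \left(-1\right)\right) = -22 - \left(-5 - 5 - 2\right) = -22 - -12 = -22 + 12 = -10$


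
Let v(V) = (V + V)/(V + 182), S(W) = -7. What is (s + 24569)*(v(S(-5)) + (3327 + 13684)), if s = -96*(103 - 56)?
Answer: 8529700561/25 ≈ 3.4119e+8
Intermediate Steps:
s = -4512 (s = -96*47 = -4512)
v(V) = 2*V/(182 + V) (v(V) = (2*V)/(182 + V) = 2*V/(182 + V))
(s + 24569)*(v(S(-5)) + (3327 + 13684)) = (-4512 + 24569)*(2*(-7)/(182 - 7) + (3327 + 13684)) = 20057*(2*(-7)/175 + 17011) = 20057*(2*(-7)*(1/175) + 17011) = 20057*(-2/25 + 17011) = 20057*(425273/25) = 8529700561/25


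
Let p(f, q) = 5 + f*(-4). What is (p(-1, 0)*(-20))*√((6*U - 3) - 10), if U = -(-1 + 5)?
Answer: -180*I*√37 ≈ -1094.9*I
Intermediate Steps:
p(f, q) = 5 - 4*f
U = -4 (U = -1*4 = -4)
(p(-1, 0)*(-20))*√((6*U - 3) - 10) = ((5 - 4*(-1))*(-20))*√((6*(-4) - 3) - 10) = ((5 + 4)*(-20))*√((-24 - 3) - 10) = (9*(-20))*√(-27 - 10) = -180*I*√37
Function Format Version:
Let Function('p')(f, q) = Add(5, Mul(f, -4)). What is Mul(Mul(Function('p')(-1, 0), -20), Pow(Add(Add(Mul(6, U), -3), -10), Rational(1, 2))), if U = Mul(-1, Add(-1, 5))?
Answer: Mul(-180, I, Pow(37, Rational(1, 2))) ≈ Mul(-1094.9, I)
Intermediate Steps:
Function('p')(f, q) = Add(5, Mul(-4, f))
U = -4 (U = Mul(-1, 4) = -4)
Mul(Mul(Function('p')(-1, 0), -20), Pow(Add(Add(Mul(6, U), -3), -10), Rational(1, 2))) = Mul(Mul(Add(5, Mul(-4, -1)), -20), Pow(Add(Add(Mul(6, -4), -3), -10), Rational(1, 2))) = Mul(Mul(Add(5, 4), -20), Pow(Add(Add(-24, -3), -10), Rational(1, 2))) = Mul(Mul(9, -20), Pow(Add(-27, -10), Rational(1, 2))) = Mul(-180, Pow(-37, Rational(1, 2))) = Mul(-180, Mul(I, Pow(37, Rational(1, 2)))) = Mul(-180, I, Pow(37, Rational(1, 2)))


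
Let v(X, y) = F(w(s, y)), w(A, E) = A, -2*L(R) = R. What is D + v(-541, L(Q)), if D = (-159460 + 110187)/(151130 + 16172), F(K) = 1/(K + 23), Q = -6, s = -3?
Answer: -409079/1673020 ≈ -0.24452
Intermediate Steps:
L(R) = -R/2
F(K) = 1/(23 + K)
v(X, y) = 1/20 (v(X, y) = 1/(23 - 3) = 1/20)
D = -49273/167302 ≈ -0.29452
D + v(-541, L(Q)) = -49273/167302 + 1/20 = -409079/1673020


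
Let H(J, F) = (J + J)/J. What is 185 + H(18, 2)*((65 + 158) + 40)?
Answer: 711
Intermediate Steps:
H(J, F) = 2 (H(J, F) = (2*J)/J = 2)
185 + H(18, 2)*((65 + 158) + 40) = 185 + 2*((65 + 158) + 40) = 185 + 2*(223 + 40) = 185 + 2*263 = 185 + 526 = 711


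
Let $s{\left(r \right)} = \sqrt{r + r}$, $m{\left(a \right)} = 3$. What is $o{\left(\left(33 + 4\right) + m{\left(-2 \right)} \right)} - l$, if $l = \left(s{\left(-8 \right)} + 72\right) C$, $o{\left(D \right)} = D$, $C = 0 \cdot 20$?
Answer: $40$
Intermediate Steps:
$C = 0$
$s{\left(r \right)} = \sqrt{2} \sqrt{r}$ ($s{\left(r \right)} = \sqrt{2 r} = \sqrt{2} \sqrt{r}$)
$l = 0$ ($l = \left(\sqrt{2} \sqrt{-8} + 72\right) 0 = \left(\sqrt{2} \cdot 2 i \sqrt{2} + 72\right) 0 = \left(4 i + 72\right) 0 = \left(72 + 4 i\right) 0 = 0$)
$o{\left(\left(33 + 4\right) + m{\left(-2 \right)} \right)} - l = \left(\left(33 + 4\right) + 3\right) - 0 = \left(37 + 3\right) + 0 = 40 + 0 = 40$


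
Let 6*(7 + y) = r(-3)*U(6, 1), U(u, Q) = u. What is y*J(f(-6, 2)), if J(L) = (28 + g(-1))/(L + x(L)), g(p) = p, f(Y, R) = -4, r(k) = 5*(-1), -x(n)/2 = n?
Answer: -81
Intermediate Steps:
x(n) = -2*n
r(k) = -5
J(L) = -27/L (J(L) = (28 - 1)/(L - 2*L) = 27/((-L)) = 27*(-1/L) = -27/L)
y = -12 (y = -7 + (-5*6)/6 = -7 + (⅙)*(-30) = -7 - 5 = -12)
y*J(f(-6, 2)) = -(-324)/(-4) = -(-324)*(-1)/4 = -12*27/4 = -81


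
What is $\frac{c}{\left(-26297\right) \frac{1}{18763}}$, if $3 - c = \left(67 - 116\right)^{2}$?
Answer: $\frac{44993674}{26297} \approx 1711.0$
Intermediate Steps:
$c = -2398$ ($c = 3 - \left(67 - 116\right)^{2} = 3 - \left(-49\right)^{2} = 3 - 2401 = -2398$)
$\frac{c}{\left(-26297\right) \frac{1}{18763}} = - \frac{2398}{\left(-26297\right) \frac{1}{18763}} = - \frac{2398}{- \frac{26297}{18763}} = \left(-2398\right) \left(- \frac{18763}{26297}\right) = \frac{44993674}{26297}$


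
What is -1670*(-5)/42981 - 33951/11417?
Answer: -1363915981/490714077 ≈ -2.7794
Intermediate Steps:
-1670*(-5)/42981 - 33951/11417 = 8350*(1/42981) - 33951*1/11417 = 8350/42981 - 33951/11417 = -1363915981/490714077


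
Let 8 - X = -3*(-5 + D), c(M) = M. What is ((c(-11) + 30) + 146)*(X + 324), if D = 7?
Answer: 55770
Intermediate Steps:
X = 14 (X = 8 - (-3)*(-5 + 7) = 8 - (-3)*2 = 8 - 1*(-6) = 8 + 6 = 14)
((c(-11) + 30) + 146)*(X + 324) = ((-11 + 30) + 146)*(14 + 324) = (19 + 146)*338 = 165*338 = 55770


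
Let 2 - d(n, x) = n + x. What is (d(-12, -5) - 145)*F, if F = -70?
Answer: 8820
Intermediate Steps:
d(n, x) = 2 - n - x (d(n, x) = 2 - (n + x) = 2 + (-n - x) = 2 - n - x)
(d(-12, -5) - 145)*F = ((2 - 1*(-12) - 1*(-5)) - 145)*(-70) = ((2 + 12 + 5) - 145)*(-70) = (19 - 145)*(-70) = -126*(-70) = 8820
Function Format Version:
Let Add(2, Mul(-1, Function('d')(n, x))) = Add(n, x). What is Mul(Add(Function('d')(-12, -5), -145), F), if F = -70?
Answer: 8820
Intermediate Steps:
Function('d')(n, x) = Add(2, Mul(-1, n), Mul(-1, x)) (Function('d')(n, x) = Add(2, Mul(-1, Add(n, x))) = Add(2, Add(Mul(-1, n), Mul(-1, x))) = Add(2, Mul(-1, n), Mul(-1, x)))
Mul(Add(Function('d')(-12, -5), -145), F) = Mul(Add(Add(2, Mul(-1, -12), Mul(-1, -5)), -145), -70) = Mul(Add(Add(2, 12, 5), -145), -70) = Mul(Add(19, -145), -70) = Mul(-126, -70) = 8820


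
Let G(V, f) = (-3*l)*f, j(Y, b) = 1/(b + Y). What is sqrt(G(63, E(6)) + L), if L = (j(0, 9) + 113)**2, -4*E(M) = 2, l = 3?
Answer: sqrt(4146754)/18 ≈ 113.13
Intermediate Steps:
E(M) = -1/2 (E(M) = -1/4*2 = -1/2)
j(Y, b) = 1/(Y + b)
G(V, f) = -9*f (G(V, f) = (-3*3)*f = -9*f)
L = 1036324/81 (L = (1/(0 + 9) + 113)**2 = (1/9 + 113)**2 = (1018/9)**2 = 1036324/81 ≈ 12794.)
sqrt(G(63, E(6)) + L) = sqrt(-9*(-1/2) + 1036324/81) = sqrt(9/2 + 1036324/81) = sqrt(2073377/162) = sqrt(4146754)/18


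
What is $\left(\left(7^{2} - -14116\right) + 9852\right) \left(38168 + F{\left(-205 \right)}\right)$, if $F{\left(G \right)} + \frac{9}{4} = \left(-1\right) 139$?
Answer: $\frac{3653153819}{4} \approx 9.1329 \cdot 10^{8}$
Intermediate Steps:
$F{\left(G \right)} = - \frac{565}{4}$ ($F{\left(G \right)} = - \frac{9}{4} - 139 = - \frac{565}{4}$)
$\left(\left(7^{2} - -14116\right) + 9852\right) \left(38168 + F{\left(-205 \right)}\right) = \left(\left(7^{2} - -14116\right) + 9852\right) \left(38168 - \frac{565}{4}\right) = \left(\left(49 + 14116\right) + 9852\right) \frac{152107}{4} = \left(14165 + 9852\right) \frac{152107}{4} = 24017 \cdot \frac{152107}{4} = \frac{3653153819}{4}$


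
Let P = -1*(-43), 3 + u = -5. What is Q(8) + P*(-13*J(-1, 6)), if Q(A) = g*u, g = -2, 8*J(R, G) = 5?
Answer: -2667/8 ≈ -333.38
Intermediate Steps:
u = -8 (u = -3 - 5 = -8)
J(R, G) = 5/8 (J(R, G) = (⅛)*5 = 5/8)
Q(A) = 16 (Q(A) = -2*(-8) = 16)
P = 43
Q(8) + P*(-13*J(-1, 6)) = 16 + 43*(-13*5/8) = 16 + 43*(-65/8) = 16 - 2795/8 = -2667/8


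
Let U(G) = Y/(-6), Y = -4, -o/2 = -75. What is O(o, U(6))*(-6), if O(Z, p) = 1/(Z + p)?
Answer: -9/226 ≈ -0.039823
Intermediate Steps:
o = 150 (o = -2*(-75) = 150)
U(G) = ⅔ (U(G) = -4/(-6) = -4*(-⅙) = ⅔)
O(o, U(6))*(-6) = -6/(150 + ⅔) = -6/(452/3) = (3/452)*(-6) = -9/226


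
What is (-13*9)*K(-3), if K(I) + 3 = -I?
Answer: 0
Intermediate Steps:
K(I) = -3 - I
(-13*9)*K(-3) = (-13*9)*(-3 - 1*(-3)) = -117*(-3 + 3) = -117*0 = 0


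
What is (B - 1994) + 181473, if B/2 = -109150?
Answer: -38821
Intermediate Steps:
B = -218300 (B = 2*(-109150) = -218300)
(B - 1994) + 181473 = (-218300 - 1994) + 181473 = -220294 + 181473 = -38821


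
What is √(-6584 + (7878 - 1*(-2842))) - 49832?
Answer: -49832 + 2*√1034 ≈ -49768.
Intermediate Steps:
√(-6584 + (7878 - 1*(-2842))) - 49832 = √(-6584 + (7878 + 2842)) - 49832 = √(-6584 + 10720) - 49832 = √4136 - 49832 = 2*√1034 - 49832 = -49832 + 2*√1034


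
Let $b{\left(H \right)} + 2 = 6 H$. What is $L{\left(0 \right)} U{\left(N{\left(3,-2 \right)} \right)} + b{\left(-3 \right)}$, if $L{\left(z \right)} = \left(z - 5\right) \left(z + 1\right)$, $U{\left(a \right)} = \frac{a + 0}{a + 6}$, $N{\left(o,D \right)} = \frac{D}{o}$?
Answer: $- \frac{155}{8} \approx -19.375$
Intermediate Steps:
$U{\left(a \right)} = \frac{a}{6 + a}$
$b{\left(H \right)} = -2 + 6 H$
$L{\left(z \right)} = \left(1 + z\right) \left(-5 + z\right)$ ($L{\left(z \right)} = \left(-5 + z\right) \left(1 + z\right) = \left(1 + z\right) \left(-5 + z\right)$)
$L{\left(0 \right)} U{\left(N{\left(3,-2 \right)} \right)} + b{\left(-3 \right)} = \left(-5 + 0^{2} - 0\right) \frac{\left(-2\right) \frac{1}{3}}{6 - \frac{2}{3}} + \left(-2 + 6 \left(-3\right)\right) = \left(-5 + 0 + 0\right) \frac{\left(-2\right) \frac{1}{3}}{6 - \frac{2}{3}} - 20 = - 5 \left(- \frac{2}{3 \left(6 - \frac{2}{3}\right)}\right) - 20 = - 5 \left(- \frac{2}{3 \cdot \frac{16}{3}}\right) - 20 = - 5 \left(\left(- \frac{2}{3}\right) \frac{3}{16}\right) - 20 = \left(-5\right) \left(- \frac{1}{8}\right) - 20 = \frac{5}{8} - 20 = - \frac{155}{8}$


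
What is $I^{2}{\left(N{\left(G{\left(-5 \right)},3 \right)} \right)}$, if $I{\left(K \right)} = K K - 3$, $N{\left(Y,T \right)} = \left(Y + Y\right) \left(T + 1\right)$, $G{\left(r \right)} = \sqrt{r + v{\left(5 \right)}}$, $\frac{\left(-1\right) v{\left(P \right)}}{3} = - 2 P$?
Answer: $2550409$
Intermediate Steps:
$v{\left(P \right)} = 6 P$ ($v{\left(P \right)} = - 3 \left(- 2 P\right) = 6 P$)
$G{\left(r \right)} = \sqrt{30 + r}$ ($G{\left(r \right)} = \sqrt{r + 6 \cdot 5} = \sqrt{r + 30} = \sqrt{30 + r}$)
$N{\left(Y,T \right)} = 2 Y \left(1 + T\right)$
$I{\left(K \right)} = -3 + K^{2}$ ($I{\left(K \right)} = K^{2} - 3 = -3 + K^{2}$)
$I^{2}{\left(N{\left(G{\left(-5 \right)},3 \right)} \right)} = \left(-3 + \left(2 \sqrt{30 - 5} \left(1 + 3\right)\right)^{2}\right)^{2} = \left(-3 + \left(2 \sqrt{25} \cdot 4\right)^{2}\right)^{2} = \left(-3 + \left(2 \cdot 5 \cdot 4\right)^{2}\right)^{2} = \left(-3 + 40^{2}\right)^{2} = \left(-3 + 1600\right)^{2} = 1597^{2} = 2550409$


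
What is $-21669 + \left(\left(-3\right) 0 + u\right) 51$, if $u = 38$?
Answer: $-19731$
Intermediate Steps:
$-21669 + \left(\left(-3\right) 0 + u\right) 51 = -21669 + \left(\left(-3\right) 0 + 38\right) 51 = -21669 + \left(0 + 38\right) 51 = -21669 + 38 \cdot 51 = -21669 + 1938 = -19731$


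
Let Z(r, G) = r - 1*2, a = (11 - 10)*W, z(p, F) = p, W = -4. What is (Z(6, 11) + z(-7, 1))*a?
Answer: 12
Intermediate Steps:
a = -4 (a = (11 - 10)*(-4) = 1*(-4) = -4)
Z(r, G) = -2 + r (Z(r, G) = r - 2 = -2 + r)
(Z(6, 11) + z(-7, 1))*a = ((-2 + 6) - 7)*(-4) = (4 - 7)*(-4) = -3*(-4) = 12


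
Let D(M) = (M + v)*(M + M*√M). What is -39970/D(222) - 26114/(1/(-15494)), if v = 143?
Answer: 724561183315105/1790763 - 3997*√222/1790763 ≈ 4.0461e+8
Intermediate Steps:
D(M) = (143 + M)*(M + M^(3/2)) (D(M) = (M + 143)*(M + M*√M) = (143 + M)*(M + M^(3/2)))
-39970/D(222) - 26114/(1/(-15494)) = -39970/(222² + 222^(5/2) + 143*222 + 143*222^(3/2)) - 26114/(1/(-15494)) = -39970/(49284 + 49284*√222 + 31746 + 143*(222*√222)) - 26114/(-1/15494) = -39970/(49284 + 49284*√222 + 31746 + 31746*√222) - 26114*(-15494) = -39970/(81030 + 81030*√222) + 404610316 = 404610316 - 39970/(81030 + 81030*√222)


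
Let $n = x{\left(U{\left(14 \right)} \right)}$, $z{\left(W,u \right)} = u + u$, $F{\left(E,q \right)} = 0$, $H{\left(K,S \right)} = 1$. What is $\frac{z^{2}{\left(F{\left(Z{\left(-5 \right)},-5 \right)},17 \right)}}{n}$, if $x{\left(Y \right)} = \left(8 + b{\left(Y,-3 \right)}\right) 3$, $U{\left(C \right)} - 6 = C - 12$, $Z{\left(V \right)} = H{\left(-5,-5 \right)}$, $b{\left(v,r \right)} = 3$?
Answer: $\frac{1156}{33} \approx 35.03$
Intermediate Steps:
$Z{\left(V \right)} = 1$
$U{\left(C \right)} = -6 + C$ ($U{\left(C \right)} = 6 + \left(C - 12\right) = 6 + \left(-12 + C\right) = -6 + C$)
$x{\left(Y \right)} = 33$ ($x{\left(Y \right)} = \left(8 + 3\right) 3 = 11 \cdot 3 = 33$)
$z{\left(W,u \right)} = 2 u$
$n = 33$
$\frac{z^{2}{\left(F{\left(Z{\left(-5 \right)},-5 \right)},17 \right)}}{n} = \frac{\left(2 \cdot 17\right)^{2}}{33} = 34^{2} \cdot \frac{1}{33} = 1156 \cdot \frac{1}{33} = \frac{1156}{33}$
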